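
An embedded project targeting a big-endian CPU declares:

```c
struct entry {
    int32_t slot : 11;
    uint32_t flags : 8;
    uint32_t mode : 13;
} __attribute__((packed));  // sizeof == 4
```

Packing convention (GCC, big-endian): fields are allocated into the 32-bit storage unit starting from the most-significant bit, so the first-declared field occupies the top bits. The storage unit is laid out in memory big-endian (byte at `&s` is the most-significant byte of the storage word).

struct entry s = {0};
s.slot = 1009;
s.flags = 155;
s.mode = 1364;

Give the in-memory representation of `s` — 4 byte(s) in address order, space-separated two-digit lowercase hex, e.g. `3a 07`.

[21+:11] slot=1009 & 0x7ff = 0x3f1; word=0x7e200000
[13+:8] flags=155 & 0xff = 0x9b; word=0x7e336000
[0+:13] mode=1364 & 0x1fff = 0x554; word=0x7e336554
word = 0x7e336554 → big-endian bytes:
  [0]=0x7e  [1]=0x33  [2]=0x65  [3]=0x54

7e 33 65 54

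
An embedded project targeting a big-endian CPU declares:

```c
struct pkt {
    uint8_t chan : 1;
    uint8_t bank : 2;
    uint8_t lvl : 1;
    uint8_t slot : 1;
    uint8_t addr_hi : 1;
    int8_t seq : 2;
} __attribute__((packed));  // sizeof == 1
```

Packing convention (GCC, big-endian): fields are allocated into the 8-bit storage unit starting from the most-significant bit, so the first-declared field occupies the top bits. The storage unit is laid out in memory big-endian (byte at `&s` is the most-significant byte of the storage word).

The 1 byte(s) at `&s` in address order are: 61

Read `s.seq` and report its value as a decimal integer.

1

[0]=0x61 (big-endian) → word 0x61
chan [7+:1] = (word>>7) & 0x1 = 0
bank [5+:2] = (word>>5) & 0x3 = 3
lvl [4+:1] = (word>>4) & 0x1 = 0
slot [3+:1] = (word>>3) & 0x1 = 0
addr_hi [2+:1] = (word>>2) & 0x1 = 0
seq [0+:2] = (word>>0) & 0x3 = 1  ←
seq signed 2b, MSB=0: value = 1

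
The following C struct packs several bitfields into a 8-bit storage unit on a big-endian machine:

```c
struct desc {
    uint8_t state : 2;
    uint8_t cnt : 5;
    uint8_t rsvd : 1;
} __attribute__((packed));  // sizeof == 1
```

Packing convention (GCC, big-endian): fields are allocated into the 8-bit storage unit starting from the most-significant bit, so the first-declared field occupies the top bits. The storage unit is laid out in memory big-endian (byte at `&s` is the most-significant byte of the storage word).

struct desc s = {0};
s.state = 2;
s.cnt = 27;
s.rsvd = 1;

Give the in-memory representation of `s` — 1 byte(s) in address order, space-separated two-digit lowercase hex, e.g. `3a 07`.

[6+:2] state=2 & 0x3 = 0x2; word=0x80
[1+:5] cnt=27 & 0x1f = 0x1b; word=0xb6
[0+:1] rsvd=1 & 0x1 = 0x1; word=0xb7
word = 0xb7 → big-endian bytes:
  [0]=0xb7

b7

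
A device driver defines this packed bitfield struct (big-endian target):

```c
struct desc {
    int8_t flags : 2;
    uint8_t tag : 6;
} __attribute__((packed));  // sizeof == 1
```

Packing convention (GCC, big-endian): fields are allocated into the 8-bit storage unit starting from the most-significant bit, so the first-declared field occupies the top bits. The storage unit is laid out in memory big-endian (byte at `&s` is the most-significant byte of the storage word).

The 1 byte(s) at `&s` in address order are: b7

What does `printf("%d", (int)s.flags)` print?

[0]=0xb7 (big-endian) → word 0xb7
flags:2 @ bit 6 → (0xb7>>6)&0x3 = 0x2  ←
tag:6 @ bit 0 → (0xb7>>0)&0x3f = 0x37
flags signed 2b, MSB=1: 2 - 4 = -2

-2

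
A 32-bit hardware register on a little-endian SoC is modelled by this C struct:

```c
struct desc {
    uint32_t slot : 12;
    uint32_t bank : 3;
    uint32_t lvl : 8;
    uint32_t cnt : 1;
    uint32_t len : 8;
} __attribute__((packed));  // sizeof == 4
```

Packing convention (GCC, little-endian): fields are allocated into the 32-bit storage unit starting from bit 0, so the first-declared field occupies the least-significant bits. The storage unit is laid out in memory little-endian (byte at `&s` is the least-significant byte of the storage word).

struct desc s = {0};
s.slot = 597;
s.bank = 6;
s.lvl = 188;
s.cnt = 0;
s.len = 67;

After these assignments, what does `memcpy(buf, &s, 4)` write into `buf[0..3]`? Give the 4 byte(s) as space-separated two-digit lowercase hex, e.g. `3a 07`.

slot (12b) val=597 bits=0x255 at bit 0: 0x00000255
bank (3b) val=6 bits=0x6 at bit 12: 0x00006255
lvl (8b) val=188 bits=0xbc at bit 15: 0x005e6255
cnt (1b) val=0 bits=0x0 at bit 23: 0x005e6255
len (8b) val=67 bits=0x43 at bit 24: 0x435e6255
word = 0x435e6255 → little-endian bytes:
  [0]=0x55  [1]=0x62  [2]=0x5e  [3]=0x43

55 62 5e 43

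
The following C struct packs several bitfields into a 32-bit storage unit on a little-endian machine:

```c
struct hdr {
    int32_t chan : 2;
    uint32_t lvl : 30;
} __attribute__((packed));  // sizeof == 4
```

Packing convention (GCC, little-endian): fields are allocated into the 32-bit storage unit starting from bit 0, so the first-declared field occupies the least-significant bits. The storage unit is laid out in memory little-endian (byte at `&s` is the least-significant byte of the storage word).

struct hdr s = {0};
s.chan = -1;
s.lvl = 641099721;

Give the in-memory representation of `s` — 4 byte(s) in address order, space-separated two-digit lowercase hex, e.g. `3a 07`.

27 9f d9 98

chan:2 = -1 → 0x3 << 0 → word 0x00000003
lvl:30 = 641099721 → 0x263667c9 << 2 → word 0x98d99f27
word = 0x98d99f27 → little-endian bytes:
  [0]=0x27  [1]=0x9f  [2]=0xd9  [3]=0x98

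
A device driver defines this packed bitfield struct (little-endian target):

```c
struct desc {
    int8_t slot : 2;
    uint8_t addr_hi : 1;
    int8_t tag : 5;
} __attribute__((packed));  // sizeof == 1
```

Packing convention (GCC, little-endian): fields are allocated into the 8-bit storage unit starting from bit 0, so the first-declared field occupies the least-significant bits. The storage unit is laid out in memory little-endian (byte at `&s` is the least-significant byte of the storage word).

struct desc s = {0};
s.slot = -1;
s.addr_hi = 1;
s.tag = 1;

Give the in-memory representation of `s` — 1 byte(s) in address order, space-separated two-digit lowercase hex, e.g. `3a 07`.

0f

[0+:2] slot=-1 & 0x3 = 0x3; word=0x03
[2+:1] addr_hi=1 & 0x1 = 0x1; word=0x07
[3+:5] tag=1 & 0x1f = 0x1; word=0x0f
word = 0x0f → little-endian bytes:
  [0]=0x0f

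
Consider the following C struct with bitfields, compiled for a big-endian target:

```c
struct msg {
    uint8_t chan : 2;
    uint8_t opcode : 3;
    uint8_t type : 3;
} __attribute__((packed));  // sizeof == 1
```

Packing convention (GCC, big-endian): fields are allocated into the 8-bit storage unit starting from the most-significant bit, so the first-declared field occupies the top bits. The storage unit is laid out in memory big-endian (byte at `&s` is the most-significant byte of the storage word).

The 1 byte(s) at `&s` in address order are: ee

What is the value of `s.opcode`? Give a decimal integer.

[0]=0xee (big-endian) → word 0xee
chan [6+:2] = (word>>6) & 0x3 = 3
opcode [3+:3] = (word>>3) & 0x7 = 5  ←
type [0+:3] = (word>>0) & 0x7 = 6

5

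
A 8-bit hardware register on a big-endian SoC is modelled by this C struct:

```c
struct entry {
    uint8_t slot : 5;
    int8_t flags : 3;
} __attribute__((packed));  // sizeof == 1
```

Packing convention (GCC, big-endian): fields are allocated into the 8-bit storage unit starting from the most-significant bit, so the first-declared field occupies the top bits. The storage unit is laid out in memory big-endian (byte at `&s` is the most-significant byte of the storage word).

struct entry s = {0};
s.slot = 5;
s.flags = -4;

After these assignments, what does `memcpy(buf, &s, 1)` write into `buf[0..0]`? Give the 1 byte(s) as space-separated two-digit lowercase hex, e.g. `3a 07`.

2c

slot:5 = 5 → 0x5 << 3 → word 0x28
flags:3 = -4 → 0x4 << 0 → word 0x2c
word = 0x2c → big-endian bytes:
  [0]=0x2c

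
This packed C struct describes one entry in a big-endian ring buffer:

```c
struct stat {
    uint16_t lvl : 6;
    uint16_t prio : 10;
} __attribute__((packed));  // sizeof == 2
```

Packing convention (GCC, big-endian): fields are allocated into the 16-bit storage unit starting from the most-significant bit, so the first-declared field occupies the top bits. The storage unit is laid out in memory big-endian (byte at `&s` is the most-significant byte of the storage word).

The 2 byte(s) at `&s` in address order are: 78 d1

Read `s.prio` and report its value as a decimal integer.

209

[0]=0x78 [1]=0xd1 (big-endian) → word 0x78d1
lvl:6 @ bit 10 → (0x78d1>>10)&0x3f = 0x1e
prio:10 @ bit 0 → (0x78d1>>0)&0x3ff = 0xd1  ←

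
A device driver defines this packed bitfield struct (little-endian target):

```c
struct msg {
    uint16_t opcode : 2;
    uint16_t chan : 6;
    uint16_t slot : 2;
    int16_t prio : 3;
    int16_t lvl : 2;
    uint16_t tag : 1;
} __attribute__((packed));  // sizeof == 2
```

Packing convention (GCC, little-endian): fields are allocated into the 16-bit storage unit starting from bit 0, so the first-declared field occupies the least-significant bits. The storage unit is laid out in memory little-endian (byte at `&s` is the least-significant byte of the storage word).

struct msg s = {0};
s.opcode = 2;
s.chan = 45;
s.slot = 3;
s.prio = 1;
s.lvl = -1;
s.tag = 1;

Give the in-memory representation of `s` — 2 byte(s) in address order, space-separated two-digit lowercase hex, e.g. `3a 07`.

b6 e7

[0+:2] opcode=2 & 0x3 = 0x2; word=0x0002
[2+:6] chan=45 & 0x3f = 0x2d; word=0x00b6
[8+:2] slot=3 & 0x3 = 0x3; word=0x03b6
[10+:3] prio=1 & 0x7 = 0x1; word=0x07b6
[13+:2] lvl=-1 & 0x3 = 0x3; word=0x67b6
[15+:1] tag=1 & 0x1 = 0x1; word=0xe7b6
word = 0xe7b6 → little-endian bytes:
  [0]=0xb6  [1]=0xe7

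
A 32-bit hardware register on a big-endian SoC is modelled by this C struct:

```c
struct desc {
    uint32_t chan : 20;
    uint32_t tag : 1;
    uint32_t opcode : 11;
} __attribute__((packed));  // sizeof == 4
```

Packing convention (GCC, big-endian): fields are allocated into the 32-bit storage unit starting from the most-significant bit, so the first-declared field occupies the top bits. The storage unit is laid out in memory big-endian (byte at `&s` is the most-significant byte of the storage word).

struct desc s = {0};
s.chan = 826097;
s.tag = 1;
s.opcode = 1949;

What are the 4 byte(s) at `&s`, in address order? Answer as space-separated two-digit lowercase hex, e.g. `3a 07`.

c9 af 1f 9d

[12+:20] chan=826097 & 0xfffff = 0xc9af1; word=0xc9af1000
[11+:1] tag=1 & 0x1 = 0x1; word=0xc9af1800
[0+:11] opcode=1949 & 0x7ff = 0x79d; word=0xc9af1f9d
word = 0xc9af1f9d → big-endian bytes:
  [0]=0xc9  [1]=0xaf  [2]=0x1f  [3]=0x9d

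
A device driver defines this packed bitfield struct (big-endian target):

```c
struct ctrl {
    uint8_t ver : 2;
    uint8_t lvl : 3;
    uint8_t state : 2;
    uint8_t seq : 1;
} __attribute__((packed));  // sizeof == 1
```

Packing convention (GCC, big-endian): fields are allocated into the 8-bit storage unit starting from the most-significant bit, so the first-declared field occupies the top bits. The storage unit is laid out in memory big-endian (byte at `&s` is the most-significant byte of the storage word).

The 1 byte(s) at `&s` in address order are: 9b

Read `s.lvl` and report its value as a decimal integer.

3

[0]=0x9b (big-endian) → word 0x9b
ver [6+:2] = (word>>6) & 0x3 = 2
lvl [3+:3] = (word>>3) & 0x7 = 3  ←
state [1+:2] = (word>>1) & 0x3 = 1
seq [0+:1] = (word>>0) & 0x1 = 1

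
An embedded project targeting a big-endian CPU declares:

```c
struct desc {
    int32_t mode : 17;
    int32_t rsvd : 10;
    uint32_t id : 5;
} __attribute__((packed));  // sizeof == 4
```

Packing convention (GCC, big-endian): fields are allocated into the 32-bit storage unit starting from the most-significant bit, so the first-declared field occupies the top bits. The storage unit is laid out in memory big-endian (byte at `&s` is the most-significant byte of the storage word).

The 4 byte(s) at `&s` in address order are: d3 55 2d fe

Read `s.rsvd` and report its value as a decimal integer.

367

[0]=0xd3 [1]=0x55 [2]=0x2d [3]=0xfe (big-endian) → word 0xd3552dfe
mode [15+:17] = (word>>15) & 0x1ffff = 108202
rsvd [5+:10] = (word>>5) & 0x3ff = 367  ←
id [0+:5] = (word>>0) & 0x1f = 30
rsvd signed 10b, MSB=0: value = 367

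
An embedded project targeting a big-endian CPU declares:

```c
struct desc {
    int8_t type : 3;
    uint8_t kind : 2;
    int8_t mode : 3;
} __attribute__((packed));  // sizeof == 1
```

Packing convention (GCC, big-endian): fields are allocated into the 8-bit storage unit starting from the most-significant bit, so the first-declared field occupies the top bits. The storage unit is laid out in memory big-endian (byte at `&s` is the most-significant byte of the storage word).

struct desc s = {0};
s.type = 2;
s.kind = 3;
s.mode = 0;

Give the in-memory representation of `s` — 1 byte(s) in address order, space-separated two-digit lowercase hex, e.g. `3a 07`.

type (3b) val=2 bits=0x2 at bit 5: 0x40
kind (2b) val=3 bits=0x3 at bit 3: 0x58
mode (3b) val=0 bits=0x0 at bit 0: 0x58
word = 0x58 → big-endian bytes:
  [0]=0x58

58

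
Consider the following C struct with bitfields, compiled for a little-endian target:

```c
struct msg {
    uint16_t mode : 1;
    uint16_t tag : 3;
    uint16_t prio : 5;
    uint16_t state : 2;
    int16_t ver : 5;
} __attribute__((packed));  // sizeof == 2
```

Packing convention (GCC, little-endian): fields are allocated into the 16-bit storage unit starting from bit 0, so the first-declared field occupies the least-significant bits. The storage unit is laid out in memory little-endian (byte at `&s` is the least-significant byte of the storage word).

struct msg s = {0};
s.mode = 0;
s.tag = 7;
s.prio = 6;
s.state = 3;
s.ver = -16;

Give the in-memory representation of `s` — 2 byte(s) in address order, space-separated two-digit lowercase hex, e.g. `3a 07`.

mode:1 = 0 → 0x0 << 0 → word 0x0000
tag:3 = 7 → 0x7 << 1 → word 0x000e
prio:5 = 6 → 0x6 << 4 → word 0x006e
state:2 = 3 → 0x3 << 9 → word 0x066e
ver:5 = -16 → 0x10 << 11 → word 0x866e
word = 0x866e → little-endian bytes:
  [0]=0x6e  [1]=0x86

6e 86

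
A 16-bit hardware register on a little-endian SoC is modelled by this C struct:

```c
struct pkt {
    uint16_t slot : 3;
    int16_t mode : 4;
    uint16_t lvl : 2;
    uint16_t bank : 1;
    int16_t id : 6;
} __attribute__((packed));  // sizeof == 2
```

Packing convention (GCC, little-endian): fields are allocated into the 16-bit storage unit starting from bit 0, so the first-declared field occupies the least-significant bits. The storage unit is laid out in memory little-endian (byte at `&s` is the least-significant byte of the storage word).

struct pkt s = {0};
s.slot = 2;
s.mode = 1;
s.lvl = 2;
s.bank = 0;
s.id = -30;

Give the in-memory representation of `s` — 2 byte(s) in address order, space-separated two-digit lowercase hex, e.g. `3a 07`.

slot (3b) val=2 bits=0x2 at bit 0: 0x0002
mode (4b) val=1 bits=0x1 at bit 3: 0x000a
lvl (2b) val=2 bits=0x2 at bit 7: 0x010a
bank (1b) val=0 bits=0x0 at bit 9: 0x010a
id (6b) val=-30 bits=0x22 at bit 10: 0x890a
word = 0x890a → little-endian bytes:
  [0]=0x0a  [1]=0x89

0a 89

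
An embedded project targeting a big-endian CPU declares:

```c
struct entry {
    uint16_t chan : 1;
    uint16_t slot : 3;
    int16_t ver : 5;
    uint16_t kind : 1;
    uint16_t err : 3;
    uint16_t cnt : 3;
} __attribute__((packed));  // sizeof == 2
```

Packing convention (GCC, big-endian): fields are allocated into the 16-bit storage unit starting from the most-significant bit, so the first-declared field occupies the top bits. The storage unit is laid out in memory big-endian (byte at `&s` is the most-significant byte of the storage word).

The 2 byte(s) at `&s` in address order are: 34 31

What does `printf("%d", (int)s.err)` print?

[0]=0x34 [1]=0x31 (big-endian) → word 0x3431
chan:1 @ bit 15 → (0x3431>>15)&0x1 = 0x0
slot:3 @ bit 12 → (0x3431>>12)&0x7 = 0x3
ver:5 @ bit 7 → (0x3431>>7)&0x1f = 0x8
kind:1 @ bit 6 → (0x3431>>6)&0x1 = 0x0
err:3 @ bit 3 → (0x3431>>3)&0x7 = 0x6  ←
cnt:3 @ bit 0 → (0x3431>>0)&0x7 = 0x1

6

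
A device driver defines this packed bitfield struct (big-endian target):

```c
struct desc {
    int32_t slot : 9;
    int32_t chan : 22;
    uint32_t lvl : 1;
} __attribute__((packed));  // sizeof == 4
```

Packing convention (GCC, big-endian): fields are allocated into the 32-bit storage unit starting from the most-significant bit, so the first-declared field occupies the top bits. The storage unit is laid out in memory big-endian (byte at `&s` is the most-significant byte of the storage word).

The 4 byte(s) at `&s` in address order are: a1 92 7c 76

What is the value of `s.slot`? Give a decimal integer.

[0]=0xa1 [1]=0x92 [2]=0x7c [3]=0x76 (big-endian) → word 0xa1927c76
slot:9 @ bit 23 → (0xa1927c76>>23)&0x1ff = 0x143  ←
chan:22 @ bit 1 → (0xa1927c76>>1)&0x3fffff = 0x93e3b
lvl:1 @ bit 0 → (0xa1927c76>>0)&0x1 = 0x0
slot signed 9b, MSB=1: 323 - 512 = -189

-189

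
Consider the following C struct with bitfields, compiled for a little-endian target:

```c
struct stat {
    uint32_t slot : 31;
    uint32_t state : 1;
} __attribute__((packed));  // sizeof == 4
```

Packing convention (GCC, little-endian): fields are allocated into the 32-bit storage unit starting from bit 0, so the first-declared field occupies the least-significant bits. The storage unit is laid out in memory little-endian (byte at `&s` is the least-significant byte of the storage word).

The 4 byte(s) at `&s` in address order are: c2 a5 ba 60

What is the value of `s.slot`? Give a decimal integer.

[0]=0xc2 [1]=0xa5 [2]=0xba [3]=0x60 (little-endian) → word 0x60baa5c2
slot [0+:31] = (word>>0) & 0x7fffffff = 1622844866  ←
state [31+:1] = (word>>31) & 0x1 = 0

1622844866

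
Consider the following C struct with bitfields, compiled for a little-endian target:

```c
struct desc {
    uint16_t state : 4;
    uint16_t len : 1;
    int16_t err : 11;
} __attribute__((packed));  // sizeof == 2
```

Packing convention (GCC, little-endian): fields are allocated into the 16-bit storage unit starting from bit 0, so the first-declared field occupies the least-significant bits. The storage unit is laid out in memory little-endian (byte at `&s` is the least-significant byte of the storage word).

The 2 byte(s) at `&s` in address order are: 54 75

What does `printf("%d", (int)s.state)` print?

4

[0]=0x54 [1]=0x75 (little-endian) → word 0x7554
state:4 @ bit 0 → (0x7554>>0)&0xf = 0x4  ←
len:1 @ bit 4 → (0x7554>>4)&0x1 = 0x1
err:11 @ bit 5 → (0x7554>>5)&0x7ff = 0x3aa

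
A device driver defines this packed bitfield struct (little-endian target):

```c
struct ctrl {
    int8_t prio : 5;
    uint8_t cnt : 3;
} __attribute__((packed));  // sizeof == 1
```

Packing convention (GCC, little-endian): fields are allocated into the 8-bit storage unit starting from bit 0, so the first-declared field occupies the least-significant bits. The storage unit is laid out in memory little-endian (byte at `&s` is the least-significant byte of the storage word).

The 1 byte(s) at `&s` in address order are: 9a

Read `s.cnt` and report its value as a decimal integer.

4

[0]=0x9a (little-endian) → word 0x9a
prio:5 @ bit 0 → (0x9a>>0)&0x1f = 0x1a
cnt:3 @ bit 5 → (0x9a>>5)&0x7 = 0x4  ←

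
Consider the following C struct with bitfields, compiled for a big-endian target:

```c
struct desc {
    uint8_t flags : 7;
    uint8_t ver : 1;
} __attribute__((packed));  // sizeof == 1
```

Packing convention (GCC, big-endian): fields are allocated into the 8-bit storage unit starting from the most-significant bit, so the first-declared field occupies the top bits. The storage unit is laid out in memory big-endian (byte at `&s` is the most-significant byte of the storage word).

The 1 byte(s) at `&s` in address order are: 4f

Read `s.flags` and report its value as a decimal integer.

[0]=0x4f (big-endian) → word 0x4f
flags:7 @ bit 1 → (0x4f>>1)&0x7f = 0x27  ←
ver:1 @ bit 0 → (0x4f>>0)&0x1 = 0x1

39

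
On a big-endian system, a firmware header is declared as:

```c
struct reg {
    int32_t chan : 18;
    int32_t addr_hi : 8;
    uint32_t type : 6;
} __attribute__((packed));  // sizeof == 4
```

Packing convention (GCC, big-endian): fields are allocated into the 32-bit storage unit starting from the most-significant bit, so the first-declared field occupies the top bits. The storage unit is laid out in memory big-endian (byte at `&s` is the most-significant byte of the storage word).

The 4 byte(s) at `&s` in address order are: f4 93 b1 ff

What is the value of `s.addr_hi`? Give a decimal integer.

-57

[0]=0xf4 [1]=0x93 [2]=0xb1 [3]=0xff (big-endian) → word 0xf493b1ff
chan [14+:18] = (word>>14) & 0x3ffff = 250446
addr_hi [6+:8] = (word>>6) & 0xff = 199  ←
type [0+:6] = (word>>0) & 0x3f = 63
addr_hi signed 8b, MSB=1: 199 - 256 = -57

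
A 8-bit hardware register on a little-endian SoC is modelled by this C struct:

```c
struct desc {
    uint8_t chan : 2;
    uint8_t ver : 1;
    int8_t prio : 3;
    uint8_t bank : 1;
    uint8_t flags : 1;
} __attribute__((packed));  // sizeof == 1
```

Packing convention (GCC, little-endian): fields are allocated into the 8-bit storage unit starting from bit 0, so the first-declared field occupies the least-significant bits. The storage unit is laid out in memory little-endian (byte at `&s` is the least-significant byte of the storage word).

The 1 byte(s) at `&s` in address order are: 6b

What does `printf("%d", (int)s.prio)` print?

[0]=0x6b (little-endian) → word 0x6b
chan:2 @ bit 0 → (0x6b>>0)&0x3 = 0x3
ver:1 @ bit 2 → (0x6b>>2)&0x1 = 0x0
prio:3 @ bit 3 → (0x6b>>3)&0x7 = 0x5  ←
bank:1 @ bit 6 → (0x6b>>6)&0x1 = 0x1
flags:1 @ bit 7 → (0x6b>>7)&0x1 = 0x0
prio signed 3b, MSB=1: 5 - 8 = -3

-3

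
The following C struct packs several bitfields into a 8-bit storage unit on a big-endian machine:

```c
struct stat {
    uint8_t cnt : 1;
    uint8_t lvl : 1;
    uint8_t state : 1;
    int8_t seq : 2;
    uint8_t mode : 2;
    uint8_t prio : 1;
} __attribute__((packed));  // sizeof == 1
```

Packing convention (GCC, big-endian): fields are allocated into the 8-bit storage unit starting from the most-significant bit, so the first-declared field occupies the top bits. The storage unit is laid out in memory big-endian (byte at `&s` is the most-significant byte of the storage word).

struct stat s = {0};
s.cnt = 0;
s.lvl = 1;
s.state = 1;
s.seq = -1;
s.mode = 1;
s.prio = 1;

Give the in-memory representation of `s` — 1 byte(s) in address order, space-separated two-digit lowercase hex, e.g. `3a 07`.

7b

cnt (1b) val=0 bits=0x0 at bit 7: 0x00
lvl (1b) val=1 bits=0x1 at bit 6: 0x40
state (1b) val=1 bits=0x1 at bit 5: 0x60
seq (2b) val=-1 bits=0x3 at bit 3: 0x78
mode (2b) val=1 bits=0x1 at bit 1: 0x7a
prio (1b) val=1 bits=0x1 at bit 0: 0x7b
word = 0x7b → big-endian bytes:
  [0]=0x7b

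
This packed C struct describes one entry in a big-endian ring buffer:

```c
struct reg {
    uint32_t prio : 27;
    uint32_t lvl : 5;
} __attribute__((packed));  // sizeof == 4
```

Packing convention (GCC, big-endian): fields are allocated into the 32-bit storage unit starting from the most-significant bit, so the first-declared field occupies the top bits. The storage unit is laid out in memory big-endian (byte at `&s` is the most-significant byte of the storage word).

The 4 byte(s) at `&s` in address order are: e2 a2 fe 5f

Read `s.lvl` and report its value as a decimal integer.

[0]=0xe2 [1]=0xa2 [2]=0xfe [3]=0x5f (big-endian) → word 0xe2a2fe5f
prio [5+:27] = (word>>5) & 0x7ffffff = 118822898
lvl [0+:5] = (word>>0) & 0x1f = 31  ←

31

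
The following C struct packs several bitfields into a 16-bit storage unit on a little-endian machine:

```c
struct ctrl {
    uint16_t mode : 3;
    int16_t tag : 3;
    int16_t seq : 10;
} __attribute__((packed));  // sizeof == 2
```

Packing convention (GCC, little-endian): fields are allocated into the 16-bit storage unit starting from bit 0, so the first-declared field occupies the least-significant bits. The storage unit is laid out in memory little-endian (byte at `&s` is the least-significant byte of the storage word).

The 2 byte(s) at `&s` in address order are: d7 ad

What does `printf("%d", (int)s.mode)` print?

[0]=0xd7 [1]=0xad (little-endian) → word 0xadd7
mode:3 @ bit 0 → (0xadd7>>0)&0x7 = 0x7  ←
tag:3 @ bit 3 → (0xadd7>>3)&0x7 = 0x2
seq:10 @ bit 6 → (0xadd7>>6)&0x3ff = 0x2b7

7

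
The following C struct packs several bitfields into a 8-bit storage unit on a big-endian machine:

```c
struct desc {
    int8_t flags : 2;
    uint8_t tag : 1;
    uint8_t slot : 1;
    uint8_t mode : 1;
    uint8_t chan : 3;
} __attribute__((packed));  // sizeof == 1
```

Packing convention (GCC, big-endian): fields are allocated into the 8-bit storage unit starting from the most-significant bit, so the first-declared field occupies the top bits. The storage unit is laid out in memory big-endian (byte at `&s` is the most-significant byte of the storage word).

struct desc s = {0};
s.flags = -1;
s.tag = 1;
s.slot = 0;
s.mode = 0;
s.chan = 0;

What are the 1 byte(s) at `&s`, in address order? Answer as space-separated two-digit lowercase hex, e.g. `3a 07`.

e0

[6+:2] flags=-1 & 0x3 = 0x3; word=0xc0
[5+:1] tag=1 & 0x1 = 0x1; word=0xe0
[4+:1] slot=0 & 0x1 = 0x0; word=0xe0
[3+:1] mode=0 & 0x1 = 0x0; word=0xe0
[0+:3] chan=0 & 0x7 = 0x0; word=0xe0
word = 0xe0 → big-endian bytes:
  [0]=0xe0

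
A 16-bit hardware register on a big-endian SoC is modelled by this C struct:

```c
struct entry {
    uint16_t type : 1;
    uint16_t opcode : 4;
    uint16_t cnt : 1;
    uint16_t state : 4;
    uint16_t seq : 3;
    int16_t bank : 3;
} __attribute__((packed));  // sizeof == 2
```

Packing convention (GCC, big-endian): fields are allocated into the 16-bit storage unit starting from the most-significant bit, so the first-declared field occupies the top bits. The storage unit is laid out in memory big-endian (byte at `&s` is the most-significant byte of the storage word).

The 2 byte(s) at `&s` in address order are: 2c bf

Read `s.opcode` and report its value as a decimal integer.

[0]=0x2c [1]=0xbf (big-endian) → word 0x2cbf
type [15+:1] = (word>>15) & 0x1 = 0
opcode [11+:4] = (word>>11) & 0xf = 5  ←
cnt [10+:1] = (word>>10) & 0x1 = 1
state [6+:4] = (word>>6) & 0xf = 2
seq [3+:3] = (word>>3) & 0x7 = 7
bank [0+:3] = (word>>0) & 0x7 = 7

5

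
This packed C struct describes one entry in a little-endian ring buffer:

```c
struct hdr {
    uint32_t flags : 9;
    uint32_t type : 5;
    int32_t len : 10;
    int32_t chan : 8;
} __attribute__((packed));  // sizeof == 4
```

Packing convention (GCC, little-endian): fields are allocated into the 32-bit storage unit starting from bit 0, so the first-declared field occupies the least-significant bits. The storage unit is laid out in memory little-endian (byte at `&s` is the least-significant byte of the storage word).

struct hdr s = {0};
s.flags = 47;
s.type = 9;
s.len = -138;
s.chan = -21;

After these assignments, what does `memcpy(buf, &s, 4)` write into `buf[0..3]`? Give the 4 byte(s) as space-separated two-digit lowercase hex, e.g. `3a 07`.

flags (9b) val=47 bits=0x2f at bit 0: 0x0000002f
type (5b) val=9 bits=0x9 at bit 9: 0x0000122f
len (10b) val=-138 bits=0x376 at bit 14: 0x00dd922f
chan (8b) val=-21 bits=0xeb at bit 24: 0xebdd922f
word = 0xebdd922f → little-endian bytes:
  [0]=0x2f  [1]=0x92  [2]=0xdd  [3]=0xeb

2f 92 dd eb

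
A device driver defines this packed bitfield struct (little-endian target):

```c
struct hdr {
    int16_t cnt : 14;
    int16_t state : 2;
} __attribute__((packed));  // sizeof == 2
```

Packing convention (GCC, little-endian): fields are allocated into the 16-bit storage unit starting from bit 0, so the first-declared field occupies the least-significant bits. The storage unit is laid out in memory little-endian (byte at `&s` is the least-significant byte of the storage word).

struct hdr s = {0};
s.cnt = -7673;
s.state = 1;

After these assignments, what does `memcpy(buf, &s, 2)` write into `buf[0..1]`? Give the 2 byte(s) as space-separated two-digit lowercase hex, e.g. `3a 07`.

[0+:14] cnt=-7673 & 0x3fff = 0x2207; word=0x2207
[14+:2] state=1 & 0x3 = 0x1; word=0x6207
word = 0x6207 → little-endian bytes:
  [0]=0x07  [1]=0x62

07 62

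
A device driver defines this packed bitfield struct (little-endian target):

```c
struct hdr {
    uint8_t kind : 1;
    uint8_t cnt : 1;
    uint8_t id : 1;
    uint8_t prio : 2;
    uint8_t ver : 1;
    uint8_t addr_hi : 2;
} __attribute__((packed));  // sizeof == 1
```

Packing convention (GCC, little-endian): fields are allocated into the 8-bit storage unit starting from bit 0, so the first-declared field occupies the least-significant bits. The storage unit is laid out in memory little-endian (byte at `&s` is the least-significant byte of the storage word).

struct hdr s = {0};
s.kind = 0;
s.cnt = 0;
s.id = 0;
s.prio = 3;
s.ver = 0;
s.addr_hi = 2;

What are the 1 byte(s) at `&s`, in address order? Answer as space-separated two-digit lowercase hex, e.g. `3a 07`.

98

[0+:1] kind=0 & 0x1 = 0x0; word=0x00
[1+:1] cnt=0 & 0x1 = 0x0; word=0x00
[2+:1] id=0 & 0x1 = 0x0; word=0x00
[3+:2] prio=3 & 0x3 = 0x3; word=0x18
[5+:1] ver=0 & 0x1 = 0x0; word=0x18
[6+:2] addr_hi=2 & 0x3 = 0x2; word=0x98
word = 0x98 → little-endian bytes:
  [0]=0x98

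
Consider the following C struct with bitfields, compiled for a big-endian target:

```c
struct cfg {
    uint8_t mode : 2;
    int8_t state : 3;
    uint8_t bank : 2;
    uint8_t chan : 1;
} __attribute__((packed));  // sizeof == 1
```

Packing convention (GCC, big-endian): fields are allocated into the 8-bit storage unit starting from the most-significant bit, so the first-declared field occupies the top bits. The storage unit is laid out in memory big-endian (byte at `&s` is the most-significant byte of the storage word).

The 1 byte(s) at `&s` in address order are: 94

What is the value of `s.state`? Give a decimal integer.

[0]=0x94 (big-endian) → word 0x94
mode:2 @ bit 6 → (0x94>>6)&0x3 = 0x2
state:3 @ bit 3 → (0x94>>3)&0x7 = 0x2  ←
bank:2 @ bit 1 → (0x94>>1)&0x3 = 0x2
chan:1 @ bit 0 → (0x94>>0)&0x1 = 0x0
state signed 3b, MSB=0: value = 2

2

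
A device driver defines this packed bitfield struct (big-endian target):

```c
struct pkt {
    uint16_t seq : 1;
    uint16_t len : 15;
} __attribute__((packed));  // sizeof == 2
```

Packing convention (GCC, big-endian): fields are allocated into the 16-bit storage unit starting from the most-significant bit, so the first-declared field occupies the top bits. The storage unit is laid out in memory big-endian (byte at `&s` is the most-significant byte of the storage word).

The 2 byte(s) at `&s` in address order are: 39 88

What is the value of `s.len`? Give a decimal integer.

[0]=0x39 [1]=0x88 (big-endian) → word 0x3988
seq:1 @ bit 15 → (0x3988>>15)&0x1 = 0x0
len:15 @ bit 0 → (0x3988>>0)&0x7fff = 0x3988  ←

14728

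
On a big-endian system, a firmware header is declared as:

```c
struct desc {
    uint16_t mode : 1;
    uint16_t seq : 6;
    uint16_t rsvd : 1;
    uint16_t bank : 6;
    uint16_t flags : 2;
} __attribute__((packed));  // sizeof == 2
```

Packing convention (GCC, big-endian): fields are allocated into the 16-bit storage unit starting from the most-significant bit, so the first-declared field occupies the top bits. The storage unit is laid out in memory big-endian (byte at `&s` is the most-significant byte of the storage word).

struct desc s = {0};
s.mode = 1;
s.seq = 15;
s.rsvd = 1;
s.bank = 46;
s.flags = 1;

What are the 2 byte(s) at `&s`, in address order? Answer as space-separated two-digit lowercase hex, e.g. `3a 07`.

9f b9

mode (1b) val=1 bits=0x1 at bit 15: 0x8000
seq (6b) val=15 bits=0xf at bit 9: 0x9e00
rsvd (1b) val=1 bits=0x1 at bit 8: 0x9f00
bank (6b) val=46 bits=0x2e at bit 2: 0x9fb8
flags (2b) val=1 bits=0x1 at bit 0: 0x9fb9
word = 0x9fb9 → big-endian bytes:
  [0]=0x9f  [1]=0xb9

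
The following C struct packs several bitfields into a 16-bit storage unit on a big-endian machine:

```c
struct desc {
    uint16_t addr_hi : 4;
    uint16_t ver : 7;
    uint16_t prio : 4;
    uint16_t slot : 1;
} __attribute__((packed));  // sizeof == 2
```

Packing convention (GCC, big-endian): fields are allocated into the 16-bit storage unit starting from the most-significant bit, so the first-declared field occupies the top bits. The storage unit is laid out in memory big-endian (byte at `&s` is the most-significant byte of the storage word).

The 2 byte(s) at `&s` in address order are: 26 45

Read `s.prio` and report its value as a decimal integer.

2

[0]=0x26 [1]=0x45 (big-endian) → word 0x2645
addr_hi [12+:4] = (word>>12) & 0xf = 2
ver [5+:7] = (word>>5) & 0x7f = 50
prio [1+:4] = (word>>1) & 0xf = 2  ←
slot [0+:1] = (word>>0) & 0x1 = 1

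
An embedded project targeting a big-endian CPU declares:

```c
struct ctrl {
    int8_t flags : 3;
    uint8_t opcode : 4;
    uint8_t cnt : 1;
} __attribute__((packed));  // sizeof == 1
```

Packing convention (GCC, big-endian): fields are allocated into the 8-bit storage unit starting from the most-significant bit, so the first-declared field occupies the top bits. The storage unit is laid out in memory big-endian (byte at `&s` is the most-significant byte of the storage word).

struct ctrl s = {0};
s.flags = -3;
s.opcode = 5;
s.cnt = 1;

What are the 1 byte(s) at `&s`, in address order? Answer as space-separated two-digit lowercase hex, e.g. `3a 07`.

ab

[5+:3] flags=-3 & 0x7 = 0x5; word=0xa0
[1+:4] opcode=5 & 0xf = 0x5; word=0xaa
[0+:1] cnt=1 & 0x1 = 0x1; word=0xab
word = 0xab → big-endian bytes:
  [0]=0xab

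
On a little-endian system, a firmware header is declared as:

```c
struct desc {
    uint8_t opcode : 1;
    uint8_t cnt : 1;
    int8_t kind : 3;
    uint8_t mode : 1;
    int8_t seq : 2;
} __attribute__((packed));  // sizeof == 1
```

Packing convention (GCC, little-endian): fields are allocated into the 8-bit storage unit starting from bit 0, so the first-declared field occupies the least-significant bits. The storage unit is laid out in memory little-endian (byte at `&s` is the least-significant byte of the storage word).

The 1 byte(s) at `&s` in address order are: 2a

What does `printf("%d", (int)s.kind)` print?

[0]=0x2a (little-endian) → word 0x2a
opcode [0+:1] = (word>>0) & 0x1 = 0
cnt [1+:1] = (word>>1) & 0x1 = 1
kind [2+:3] = (word>>2) & 0x7 = 2  ←
mode [5+:1] = (word>>5) & 0x1 = 1
seq [6+:2] = (word>>6) & 0x3 = 0
kind signed 3b, MSB=0: value = 2

2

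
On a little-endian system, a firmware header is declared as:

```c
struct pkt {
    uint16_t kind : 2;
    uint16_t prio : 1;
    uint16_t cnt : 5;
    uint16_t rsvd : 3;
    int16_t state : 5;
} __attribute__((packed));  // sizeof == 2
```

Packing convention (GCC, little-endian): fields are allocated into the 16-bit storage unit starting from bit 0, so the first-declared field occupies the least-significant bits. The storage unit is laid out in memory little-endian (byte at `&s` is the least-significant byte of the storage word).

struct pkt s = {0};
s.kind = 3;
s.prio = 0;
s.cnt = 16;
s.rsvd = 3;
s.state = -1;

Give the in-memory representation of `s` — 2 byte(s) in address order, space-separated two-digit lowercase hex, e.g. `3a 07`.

kind (2b) val=3 bits=0x3 at bit 0: 0x0003
prio (1b) val=0 bits=0x0 at bit 2: 0x0003
cnt (5b) val=16 bits=0x10 at bit 3: 0x0083
rsvd (3b) val=3 bits=0x3 at bit 8: 0x0383
state (5b) val=-1 bits=0x1f at bit 11: 0xfb83
word = 0xfb83 → little-endian bytes:
  [0]=0x83  [1]=0xfb

83 fb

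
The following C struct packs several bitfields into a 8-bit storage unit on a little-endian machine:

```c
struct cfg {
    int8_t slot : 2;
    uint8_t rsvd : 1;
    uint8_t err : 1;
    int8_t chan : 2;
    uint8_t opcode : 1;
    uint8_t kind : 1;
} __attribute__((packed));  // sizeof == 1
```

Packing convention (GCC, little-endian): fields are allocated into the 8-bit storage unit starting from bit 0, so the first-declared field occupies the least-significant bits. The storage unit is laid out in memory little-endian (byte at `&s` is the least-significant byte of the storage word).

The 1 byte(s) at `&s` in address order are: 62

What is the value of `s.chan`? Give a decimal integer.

[0]=0x62 (little-endian) → word 0x62
slot [0+:2] = (word>>0) & 0x3 = 2
rsvd [2+:1] = (word>>2) & 0x1 = 0
err [3+:1] = (word>>3) & 0x1 = 0
chan [4+:2] = (word>>4) & 0x3 = 2  ←
opcode [6+:1] = (word>>6) & 0x1 = 1
kind [7+:1] = (word>>7) & 0x1 = 0
chan signed 2b, MSB=1: 2 - 4 = -2

-2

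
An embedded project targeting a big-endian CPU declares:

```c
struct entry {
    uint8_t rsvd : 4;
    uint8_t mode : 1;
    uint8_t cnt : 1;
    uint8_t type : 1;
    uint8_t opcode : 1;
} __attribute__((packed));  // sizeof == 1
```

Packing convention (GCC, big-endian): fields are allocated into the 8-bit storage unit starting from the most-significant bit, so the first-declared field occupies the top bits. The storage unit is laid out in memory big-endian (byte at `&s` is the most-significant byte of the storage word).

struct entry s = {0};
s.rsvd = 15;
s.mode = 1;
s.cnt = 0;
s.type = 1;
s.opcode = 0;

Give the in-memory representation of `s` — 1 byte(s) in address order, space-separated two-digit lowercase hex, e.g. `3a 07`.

rsvd (4b) val=15 bits=0xf at bit 4: 0xf0
mode (1b) val=1 bits=0x1 at bit 3: 0xf8
cnt (1b) val=0 bits=0x0 at bit 2: 0xf8
type (1b) val=1 bits=0x1 at bit 1: 0xfa
opcode (1b) val=0 bits=0x0 at bit 0: 0xfa
word = 0xfa → big-endian bytes:
  [0]=0xfa

fa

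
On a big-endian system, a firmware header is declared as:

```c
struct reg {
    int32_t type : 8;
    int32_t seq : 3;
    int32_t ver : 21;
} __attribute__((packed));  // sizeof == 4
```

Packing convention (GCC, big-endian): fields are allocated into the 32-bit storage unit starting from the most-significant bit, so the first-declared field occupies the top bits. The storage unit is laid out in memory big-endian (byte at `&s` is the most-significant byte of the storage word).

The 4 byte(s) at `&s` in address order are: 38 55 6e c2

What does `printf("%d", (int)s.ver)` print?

-692542

[0]=0x38 [1]=0x55 [2]=0x6e [3]=0xc2 (big-endian) → word 0x38556ec2
type [24+:8] = (word>>24) & 0xff = 56
seq [21+:3] = (word>>21) & 0x7 = 2
ver [0+:21] = (word>>0) & 0x1fffff = 1404610  ←
ver signed 21b, MSB=1: 1404610 - 2097152 = -692542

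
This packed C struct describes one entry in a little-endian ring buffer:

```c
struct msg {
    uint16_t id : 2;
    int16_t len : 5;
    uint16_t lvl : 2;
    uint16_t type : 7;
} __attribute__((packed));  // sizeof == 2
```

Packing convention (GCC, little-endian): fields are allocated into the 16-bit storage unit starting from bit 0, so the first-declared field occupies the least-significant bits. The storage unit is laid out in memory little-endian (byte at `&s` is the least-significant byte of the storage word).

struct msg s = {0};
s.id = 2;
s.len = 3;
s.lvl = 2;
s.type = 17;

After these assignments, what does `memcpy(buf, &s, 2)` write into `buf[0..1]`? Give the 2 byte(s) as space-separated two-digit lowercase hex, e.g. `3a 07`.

0e 23

id (2b) val=2 bits=0x2 at bit 0: 0x0002
len (5b) val=3 bits=0x3 at bit 2: 0x000e
lvl (2b) val=2 bits=0x2 at bit 7: 0x010e
type (7b) val=17 bits=0x11 at bit 9: 0x230e
word = 0x230e → little-endian bytes:
  [0]=0x0e  [1]=0x23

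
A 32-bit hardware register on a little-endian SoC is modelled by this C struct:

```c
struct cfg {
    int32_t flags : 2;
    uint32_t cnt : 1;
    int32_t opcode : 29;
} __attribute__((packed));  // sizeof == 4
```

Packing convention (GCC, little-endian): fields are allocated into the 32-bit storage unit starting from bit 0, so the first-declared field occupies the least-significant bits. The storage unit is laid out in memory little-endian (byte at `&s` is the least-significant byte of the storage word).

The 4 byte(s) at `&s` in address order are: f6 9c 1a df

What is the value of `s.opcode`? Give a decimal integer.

[0]=0xf6 [1]=0x9c [2]=0x1a [3]=0xdf (little-endian) → word 0xdf1a9cf6
flags:2 @ bit 0 → (0xdf1a9cf6>>0)&0x3 = 0x2
cnt:1 @ bit 2 → (0xdf1a9cf6>>2)&0x1 = 0x1
opcode:29 @ bit 3 → (0xdf1a9cf6>>3)&0x1fffffff = 0x1be3539e  ←
opcode signed 29b, MSB=1: 467882910 - 536870912 = -68988002

-68988002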